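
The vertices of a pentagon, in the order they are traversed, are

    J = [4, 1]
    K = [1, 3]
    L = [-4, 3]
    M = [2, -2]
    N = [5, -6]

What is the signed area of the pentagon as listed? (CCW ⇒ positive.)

27.5

Cross-terms: 11, 15, 2, -2, 29  ⇒  Σ = 55
Signed area = Σ/2 = 27.5 (positive ⇒ counter-clockwise traversal).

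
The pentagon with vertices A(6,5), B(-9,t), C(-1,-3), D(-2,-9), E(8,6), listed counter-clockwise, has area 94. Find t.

7

Write out the shoelace sum; only the two edges meeting at B involve t:
2·Area = [(6·t − (-9)·5) + ((-9)·(-3) − (-1)·t)] + 67
       = 7·t + 139 = 188
⇒ t = 7.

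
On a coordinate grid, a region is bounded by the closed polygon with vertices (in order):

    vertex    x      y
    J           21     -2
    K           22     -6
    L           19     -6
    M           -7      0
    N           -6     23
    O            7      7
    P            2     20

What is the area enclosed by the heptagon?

402

Apply Gauss's area formula: 2A = Σ (x_i·y_{i+1} − x_{i+1}·y_i), indices taken mod 7.
Cross-terms: -82, -18, -42, -161, -203, 126, -424  ⇒  Σ = -804
Area = |Σ|/2 = 402.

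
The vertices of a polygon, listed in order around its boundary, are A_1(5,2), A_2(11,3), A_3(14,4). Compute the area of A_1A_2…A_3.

1.5

Apply the surveyor's formula: 2A = Σ (x_i·y_{i+1} − x_{i+1}·y_i), indices taken mod 3.
Cross-terms: -7, 2, 8  ⇒  Σ = 3
Area = |Σ|/2 = 1.5.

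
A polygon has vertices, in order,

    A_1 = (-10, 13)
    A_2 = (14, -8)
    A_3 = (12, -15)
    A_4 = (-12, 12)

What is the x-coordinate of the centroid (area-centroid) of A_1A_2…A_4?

Apply the shoelace (surveyor's) formula. First the cross-terms c_i = x_i·y_{i+1} − x_{i+1}·y_i:
  -102, -114, -36, -36  ⇒  2A = -288, A = -144.
Then Σ (x_i + x_{i+1})·c_i = -2580, so x̄ = -2580 / (6·(-144)) = 215/72.

215/72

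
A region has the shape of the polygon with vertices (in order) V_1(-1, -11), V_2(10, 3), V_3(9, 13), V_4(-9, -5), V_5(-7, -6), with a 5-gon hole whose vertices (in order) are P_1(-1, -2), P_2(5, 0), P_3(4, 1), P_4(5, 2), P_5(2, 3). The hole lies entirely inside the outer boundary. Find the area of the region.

Outer boundary:
Apply Gauss's area formula: 2A = Σ (x_i·y_{i+1} − x_{i+1}·y_i), indices taken mod 5.
V_1→V_2: (-1)(3) − (10)(-11) = 107
V_2→V_3: (10)(13) − (9)(3) = 103
V_3→V_4: (9)(-5) − (-9)(13) = 72
V_4→V_5: (-9)(-6) − (-7)(-5) = 19
V_5→V_1: (-7)(-11) − (-1)(-6) = 71
Σ = 372
Area = |Σ|/2 = 186.
Hole:
Apply Gauss's area formula: 2A = Σ (x_i·y_{i+1} − x_{i+1}·y_i), indices taken mod 5.
P_1→P_2: (-1)(0) − (5)(-2) = 10
P_2→P_3: (5)(1) − (4)(0) = 5
P_3→P_4: (4)(2) − (5)(1) = 3
P_4→P_5: (5)(3) − (2)(2) = 11
P_5→P_1: (2)(-2) − (-1)(3) = -1
Σ = 28
Area = |Σ|/2 = 14.
Net area = 186 − 14 = 172.

172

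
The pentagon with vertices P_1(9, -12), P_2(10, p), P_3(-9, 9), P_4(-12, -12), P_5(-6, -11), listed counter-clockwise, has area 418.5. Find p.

The doubled signed area Σ (x_i y_{i+1} − x_{i+1} y_i) is linear in p.
With p=0 it equals 657; the coefficient of p is 18 (from the two edges through P_2).
So 18·p + 657 = 2·418.5 = 837 ⇒ p = 10.

10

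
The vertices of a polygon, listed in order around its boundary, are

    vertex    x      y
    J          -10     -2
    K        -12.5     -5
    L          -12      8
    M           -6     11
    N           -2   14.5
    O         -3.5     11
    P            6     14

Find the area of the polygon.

Apply the shoelace formula: 2A = Σ (x_i·y_{i+1} − x_{i+1}·y_i), indices taken mod 7.
Σ = (25) + (-160) + (-84) + (-65) + (28.75) + (-115) + (128) = -242.25
Area = |Σ|/2 = 121.125.

121.125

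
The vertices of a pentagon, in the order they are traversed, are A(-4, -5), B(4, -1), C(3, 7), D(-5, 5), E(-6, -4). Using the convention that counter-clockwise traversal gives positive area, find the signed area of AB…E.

84.5

Cross-terms: 24, 31, 50, 50, 14  ⇒  Σ = 169
Signed area = Σ/2 = 84.5 (positive ⇒ counter-clockwise traversal).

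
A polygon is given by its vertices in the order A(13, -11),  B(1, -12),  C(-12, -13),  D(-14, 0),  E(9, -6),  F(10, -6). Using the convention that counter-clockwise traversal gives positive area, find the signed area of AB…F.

Cross-terms: -145, -157, -182, 84, 6, -32  ⇒  Σ = -426
Signed area = Σ/2 = -213 (negative ⇒ clockwise traversal).

-213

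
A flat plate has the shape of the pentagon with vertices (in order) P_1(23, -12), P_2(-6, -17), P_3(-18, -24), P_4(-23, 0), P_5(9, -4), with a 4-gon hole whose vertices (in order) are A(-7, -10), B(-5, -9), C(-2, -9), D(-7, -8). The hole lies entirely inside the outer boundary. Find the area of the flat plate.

Outer boundary:
Cross-terms: -463, -162, -552, 92, -16  ⇒  Σ = -1101
Area = |Σ|/2 = 550.5.
Hole:
Σ = (13) + (27) + (-47) + (14) = 7
Area = |Σ|/2 = 3.5.
Net area = 550.5 − 3.5 = 547.

547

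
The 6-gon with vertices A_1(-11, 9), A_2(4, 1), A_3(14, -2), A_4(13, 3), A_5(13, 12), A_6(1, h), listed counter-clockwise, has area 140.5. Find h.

7

The doubled signed area Σ (x_i y_{i+1} − x_{i+1} y_i) is linear in h.
With h=0 it equals 113; the coefficient of h is 24 (from the two edges through A_6).
So 24·h + 113 = 2·140.5 = 281 ⇒ h = 7.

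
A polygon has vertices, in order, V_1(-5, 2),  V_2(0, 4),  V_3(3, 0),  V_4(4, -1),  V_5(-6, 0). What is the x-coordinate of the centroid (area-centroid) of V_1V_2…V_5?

Apply the shoelace formula. First the cross-terms c_i = x_i·y_{i+1} − x_{i+1}·y_i:
  -20, -12, -3, -6, -12  ⇒  2A = -53, A = -26.5.
Then Σ (x_i + x_{i+1})·c_i = 187, so x̄ = 187 / (6·(-26.5)) = -187/159.

-187/159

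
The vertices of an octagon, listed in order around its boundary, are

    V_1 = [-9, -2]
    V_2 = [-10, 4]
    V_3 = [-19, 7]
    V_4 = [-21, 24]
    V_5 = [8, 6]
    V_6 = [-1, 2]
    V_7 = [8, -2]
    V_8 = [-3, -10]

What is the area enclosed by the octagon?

Apply the surveyor's formula: 2A = Σ (x_i·y_{i+1} − x_{i+1}·y_i), indices taken mod 8.
Σ = (-56) + (6) + (-309) + (-318) + (22) + (-14) + (-86) + (-84) = -839
Area = |Σ|/2 = 419.5.

419.5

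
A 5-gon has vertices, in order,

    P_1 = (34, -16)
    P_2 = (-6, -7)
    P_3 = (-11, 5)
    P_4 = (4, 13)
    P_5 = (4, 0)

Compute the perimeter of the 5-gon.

|P_1P_2| = √((-40)² + (9)²) = √1681 = 41
|P_2P_3| = √((-5)² + (12)²) = √169 = 13
|P_3P_4| = √((15)² + (8)²) = √289 = 17
|P_4P_5| = √((0)² + (-13)²) = √169 = 13
|P_5P_1| = √((30)² + (-16)²) = √1156 = 34
Perimeter = 41 + 13 + 17 + 13 + 34 = 118.

118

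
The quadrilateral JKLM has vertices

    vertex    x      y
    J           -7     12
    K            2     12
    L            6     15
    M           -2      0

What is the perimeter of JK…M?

|JK| = √((9)² + (0)²) = √81 = 9
|KL| = √((4)² + (3)²) = √25 = 5
|LM| = √((-8)² + (-15)²) = √289 = 17
|MJ| = √((-5)² + (12)²) = √169 = 13
Perimeter = 9 + 5 + 17 + 13 = 44.

44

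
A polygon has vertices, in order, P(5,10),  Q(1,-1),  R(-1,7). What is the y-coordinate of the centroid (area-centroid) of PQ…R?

16/3

Apply the shoelace formula. First the cross-terms c_i = x_i·y_{i+1} − x_{i+1}·y_i:
  -15, 6, -45  ⇒  2A = -54, A = -27.
Then Σ (y_i + y_{i+1})·c_i = -864, so ȳ = -864 / (6·(-27)) = 16/3.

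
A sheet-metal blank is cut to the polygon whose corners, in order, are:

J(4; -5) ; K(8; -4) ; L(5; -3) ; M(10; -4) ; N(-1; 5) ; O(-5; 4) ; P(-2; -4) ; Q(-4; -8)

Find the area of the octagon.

Apply the surveyor's formula: 2A = Σ (x_i·y_{i+1} − x_{i+1}·y_i), indices taken mod 8.
Σ = (24) + (-4) + (10) + (46) + (21) + (28) + (0) + (52) = 177
Area = |Σ|/2 = 88.5.

88.5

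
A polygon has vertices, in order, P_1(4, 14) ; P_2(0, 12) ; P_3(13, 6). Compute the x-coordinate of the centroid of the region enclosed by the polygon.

17/3

Apply the shoelace formula. First the cross-terms c_i = x_i·y_{i+1} − x_{i+1}·y_i:
  48, -156, 158  ⇒  2A = 50, A = 25.
Then Σ (x_i + x_{i+1})·c_i = 850, so x̄ = 850 / (6·25) = 17/3.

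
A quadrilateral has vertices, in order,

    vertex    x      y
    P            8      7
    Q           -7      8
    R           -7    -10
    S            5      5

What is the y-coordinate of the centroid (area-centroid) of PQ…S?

Apply Gauss's area formula. First the cross-terms c_i = x_i·y_{i+1} − x_{i+1}·y_i:
  113, 126, 15, -5  ⇒  2A = 249, A = 124.5.
Then Σ (y_i + y_{i+1})·c_i = 1308, so ȳ = 1308 / (6·124.5) = 436/249.

436/249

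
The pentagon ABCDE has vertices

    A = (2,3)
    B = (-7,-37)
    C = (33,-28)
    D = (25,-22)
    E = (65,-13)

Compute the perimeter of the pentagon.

198

|AB| = √((-9)² + (-40)²) = √1681 = 41
|BC| = √((40)² + (9)²) = √1681 = 41
|CD| = √((-8)² + (6)²) = √100 = 10
|DE| = √((40)² + (9)²) = √1681 = 41
|EA| = √((-63)² + (16)²) = √4225 = 65
Perimeter = 41 + 41 + 10 + 41 + 65 = 198.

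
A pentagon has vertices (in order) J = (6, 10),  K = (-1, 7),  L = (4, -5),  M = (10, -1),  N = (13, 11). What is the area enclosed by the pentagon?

Apply Gauss's area formula: 2A = Σ (x_i·y_{i+1} − x_{i+1}·y_i), indices taken mod 5.
Σ = (52) + (-23) + (46) + (123) + (64) = 262
Area = |Σ|/2 = 131.

131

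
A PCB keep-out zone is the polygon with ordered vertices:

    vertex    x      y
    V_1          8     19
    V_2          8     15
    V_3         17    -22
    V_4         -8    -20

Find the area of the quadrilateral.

Cross-terms: -32, -431, -516, 8  ⇒  Σ = -971
Area = |Σ|/2 = 485.5.

485.5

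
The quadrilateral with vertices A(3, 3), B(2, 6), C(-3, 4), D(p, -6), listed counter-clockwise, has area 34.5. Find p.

Write out the shoelace sum; only the two edges meeting at D involve p:
2·Area = [((-3)·(-6) − p·4) + (p·3 − 3·(-6))] + 38
       = -1·p + 74 = 69
⇒ p = 5.

5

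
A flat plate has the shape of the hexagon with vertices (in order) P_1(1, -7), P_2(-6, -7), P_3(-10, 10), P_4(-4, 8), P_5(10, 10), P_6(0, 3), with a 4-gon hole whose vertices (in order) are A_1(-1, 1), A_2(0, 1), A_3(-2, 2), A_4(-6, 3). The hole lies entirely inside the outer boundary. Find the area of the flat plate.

Outer boundary:
Apply the shoelace formula: 2A = Σ (x_i·y_{i+1} − x_{i+1}·y_i), indices taken mod 6.
Cross-terms: -49, -130, -40, -120, 30, -3  ⇒  Σ = -312
Area = |Σ|/2 = 156.
Hole:
Apply the shoelace formula: 2A = Σ (x_i·y_{i+1} − x_{i+1}·y_i), indices taken mod 4.
Cross-terms: -1, 2, 6, -3  ⇒  Σ = 4
Area = |Σ|/2 = 2.
Net area = 156 − 2 = 154.

154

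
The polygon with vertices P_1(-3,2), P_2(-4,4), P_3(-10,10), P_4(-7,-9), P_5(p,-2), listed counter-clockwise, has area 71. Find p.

-2

Write out the shoelace sum; only the two edges meeting at P_5 involve p:
2·Area = [((-7)·(-2) − p·(-9)) + (p·2 − (-3)·(-2))] + 156
       = 11·p + 164 = 142
⇒ p = -2.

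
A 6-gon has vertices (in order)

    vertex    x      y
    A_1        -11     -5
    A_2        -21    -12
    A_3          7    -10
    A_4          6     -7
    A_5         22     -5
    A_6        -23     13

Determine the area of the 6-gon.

442.5

Σ = (27) + (294) + (11) + (124) + (171) + (258) = 885
Area = |Σ|/2 = 442.5.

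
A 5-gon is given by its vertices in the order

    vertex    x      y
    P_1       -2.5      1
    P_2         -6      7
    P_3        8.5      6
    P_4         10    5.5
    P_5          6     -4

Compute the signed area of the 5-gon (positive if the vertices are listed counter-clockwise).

-98.625

Apply the surveyor's formula: 2A = Σ (x_i·y_{i+1} − x_{i+1}·y_i), indices taken mod 5.
Cross-terms: -11.5, -95.5, -13.25, -73, -4  ⇒  Σ = -197.25
Signed area = Σ/2 = -98.625 (negative ⇒ clockwise traversal).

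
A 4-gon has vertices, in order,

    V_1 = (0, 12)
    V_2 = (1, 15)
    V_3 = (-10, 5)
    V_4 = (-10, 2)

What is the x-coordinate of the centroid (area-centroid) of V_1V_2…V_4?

Apply the shoelace formula. First the cross-terms c_i = x_i·y_{i+1} − x_{i+1}·y_i:
  -12, 155, 30, -120  ⇒  2A = 53, A = 26.5.
Then Σ (x_i + x_{i+1})·c_i = -807, so x̄ = -807 / (6·26.5) = -269/53.

-269/53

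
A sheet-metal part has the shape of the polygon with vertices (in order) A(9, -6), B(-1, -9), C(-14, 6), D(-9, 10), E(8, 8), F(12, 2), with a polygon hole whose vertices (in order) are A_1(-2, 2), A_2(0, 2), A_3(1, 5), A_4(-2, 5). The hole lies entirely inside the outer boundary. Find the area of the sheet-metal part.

306

Outer boundary:
Apply Gauss's area formula: 2A = Σ (x_i·y_{i+1} − x_{i+1}·y_i), indices taken mod 6.
Cross-terms: -87, -132, -86, -152, -80, -90  ⇒  Σ = -627
Area = |Σ|/2 = 313.5.
Hole:
Σ = (-4) + (-2) + (15) + (6) = 15
Area = |Σ|/2 = 7.5.
Net area = 313.5 − 7.5 = 306.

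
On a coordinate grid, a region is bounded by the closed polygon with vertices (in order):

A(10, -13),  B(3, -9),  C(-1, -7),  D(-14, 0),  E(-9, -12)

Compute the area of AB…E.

Apply the shoelace (surveyor's) formula: 2A = Σ (x_i·y_{i+1} − x_{i+1}·y_i), indices taken mod 5.
Σ = (-51) + (-30) + (-98) + (168) + (237) = 226
Area = |Σ|/2 = 113.

113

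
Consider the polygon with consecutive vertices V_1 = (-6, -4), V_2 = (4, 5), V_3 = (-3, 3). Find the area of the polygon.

21.5

Apply Gauss's area formula: 2A = Σ (x_i·y_{i+1} − x_{i+1}·y_i), indices taken mod 3.
Σ = (-14) + (27) + (30) = 43
Area = |Σ|/2 = 21.5.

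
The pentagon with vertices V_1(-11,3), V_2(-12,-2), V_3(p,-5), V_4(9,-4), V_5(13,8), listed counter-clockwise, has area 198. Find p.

Write out the shoelace sum; only the two edges meeting at V_3 involve p:
2·Area = [((-12)·(-5) − p·(-2)) + (p·(-4) − 9·(-5))] + 309
       = -2·p + 414 = 396
⇒ p = 9.

9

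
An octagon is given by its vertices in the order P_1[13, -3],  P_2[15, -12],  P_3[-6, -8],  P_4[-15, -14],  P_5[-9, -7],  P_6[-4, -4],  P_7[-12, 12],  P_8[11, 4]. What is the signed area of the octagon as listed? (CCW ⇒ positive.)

-356.5

Apply the shoelace (surveyor's) formula: 2A = Σ (x_i·y_{i+1} − x_{i+1}·y_i), indices taken mod 8.
Cross-terms: -111, -192, -36, -21, 8, -96, -180, -85  ⇒  Σ = -713
Signed area = Σ/2 = -356.5 (negative ⇒ clockwise traversal).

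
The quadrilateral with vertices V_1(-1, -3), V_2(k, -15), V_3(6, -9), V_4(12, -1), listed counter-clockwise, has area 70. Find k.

5

Write out the shoelace sum; only the two edges meeting at V_2 involve k:
2·Area = [((-1)·(-15) − k·(-3)) + (k·(-9) − 6·(-15))] + 65
       = -6·k + 170 = 140
⇒ k = 5.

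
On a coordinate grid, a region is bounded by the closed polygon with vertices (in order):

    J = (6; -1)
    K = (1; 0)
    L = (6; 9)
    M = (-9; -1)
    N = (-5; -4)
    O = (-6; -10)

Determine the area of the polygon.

104

Apply Gauss's area formula: 2A = Σ (x_i·y_{i+1} − x_{i+1}·y_i), indices taken mod 6.
Σ = (1) + (9) + (75) + (31) + (26) + (66) = 208
Area = |Σ|/2 = 104.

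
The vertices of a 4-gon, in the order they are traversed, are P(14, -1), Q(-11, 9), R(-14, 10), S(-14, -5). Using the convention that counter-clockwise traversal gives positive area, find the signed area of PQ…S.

Cross-terms: 115, 16, 210, 84  ⇒  Σ = 425
Signed area = Σ/2 = 212.5 (positive ⇒ counter-clockwise traversal).

212.5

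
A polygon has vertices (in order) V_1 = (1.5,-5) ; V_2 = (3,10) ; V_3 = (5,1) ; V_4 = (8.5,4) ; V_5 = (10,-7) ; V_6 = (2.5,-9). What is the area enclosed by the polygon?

Apply the surveyor's formula: 2A = Σ (x_i·y_{i+1} − x_{i+1}·y_i), indices taken mod 6.
Cross-terms: 30, -47, 11.5, -99.5, -72.5, 1  ⇒  Σ = -176.5
Area = |Σ|/2 = 88.25.

88.25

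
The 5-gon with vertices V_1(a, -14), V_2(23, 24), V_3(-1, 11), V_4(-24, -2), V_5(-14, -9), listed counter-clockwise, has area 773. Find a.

9

Write out the shoelace sum; only the two edges meeting at V_1 involve a:
2·Area = [((-14)·(-14) − a·(-9)) + (a·24 − 23·(-14))] + 731
       = 33·a + 1249 = 1546
⇒ a = 9.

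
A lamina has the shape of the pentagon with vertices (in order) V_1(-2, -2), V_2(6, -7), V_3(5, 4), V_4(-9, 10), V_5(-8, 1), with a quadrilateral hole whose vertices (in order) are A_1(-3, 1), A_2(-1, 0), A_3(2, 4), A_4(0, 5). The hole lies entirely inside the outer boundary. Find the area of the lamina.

Outer boundary:
Apply the surveyor's formula: 2A = Σ (x_i·y_{i+1} − x_{i+1}·y_i), indices taken mod 5.
Cross-terms: 26, 59, 86, 71, 18  ⇒  Σ = 260
Area = |Σ|/2 = 130.
Hole:
A_1→A_2: (-3)(0) − (-1)(1) = 1
A_2→A_3: (-1)(4) − (2)(0) = -4
A_3→A_4: (2)(5) − (0)(4) = 10
A_4→A_1: (0)(1) − (-3)(5) = 15
Σ = 22
Area = |Σ|/2 = 11.
Net area = 130 − 11 = 119.

119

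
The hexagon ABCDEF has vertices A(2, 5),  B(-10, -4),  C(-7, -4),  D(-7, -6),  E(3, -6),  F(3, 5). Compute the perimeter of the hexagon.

42

|AB| = √((-12)² + (-9)²) = √225 = 15
|BC| = √((3)² + (0)²) = √9 = 3
|CD| = √((0)² + (-2)²) = √4 = 2
|DE| = √((10)² + (0)²) = √100 = 10
|EF| = √((0)² + (11)²) = √121 = 11
|FA| = √((-1)² + (0)²) = √1 = 1
Perimeter = 15 + 3 + 2 + 10 + 11 + 1 = 42.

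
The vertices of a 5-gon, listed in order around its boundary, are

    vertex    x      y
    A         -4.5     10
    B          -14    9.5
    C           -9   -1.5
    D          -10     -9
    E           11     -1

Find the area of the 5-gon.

242.125

Apply the shoelace (surveyor's) formula: 2A = Σ (x_i·y_{i+1} − x_{i+1}·y_i), indices taken mod 5.
Cross-terms: 97.25, 106.5, 66, 109, 105.5  ⇒  Σ = 484.25
Area = |Σ|/2 = 242.125.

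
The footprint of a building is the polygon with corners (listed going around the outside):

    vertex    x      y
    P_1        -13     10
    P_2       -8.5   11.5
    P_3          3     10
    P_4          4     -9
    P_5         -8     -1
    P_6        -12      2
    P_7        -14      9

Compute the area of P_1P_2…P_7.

Apply the shoelace (surveyor's) formula: 2A = Σ (x_i·y_{i+1} − x_{i+1}·y_i), indices taken mod 7.
P_1→P_2: (-13)(11.5) − (-8.5)(10) = -64.5
P_2→P_3: (-8.5)(10) − (3)(11.5) = -119.5
P_3→P_4: (3)(-9) − (4)(10) = -67
P_4→P_5: (4)(-1) − (-8)(-9) = -76
P_5→P_6: (-8)(2) − (-12)(-1) = -28
P_6→P_7: (-12)(9) − (-14)(2) = -80
P_7→P_1: (-14)(10) − (-13)(9) = -23
Σ = -458
Area = |Σ|/2 = 229.

229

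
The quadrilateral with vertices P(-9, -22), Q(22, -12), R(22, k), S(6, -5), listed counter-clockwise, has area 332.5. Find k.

6

The doubled signed area Σ (x_i y_{i+1} − x_{i+1} y_i) is linear in k.
With k=0 it equals 569; the coefficient of k is 16 (from the two edges through R).
So 16·k + 569 = 2·332.5 = 665 ⇒ k = 6.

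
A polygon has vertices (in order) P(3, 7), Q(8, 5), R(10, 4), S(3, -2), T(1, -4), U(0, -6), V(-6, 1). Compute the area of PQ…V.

94

Σ = (-41) + (-18) + (-32) + (-10) + (-6) + (-36) + (-45) = -188
Area = |Σ|/2 = 94.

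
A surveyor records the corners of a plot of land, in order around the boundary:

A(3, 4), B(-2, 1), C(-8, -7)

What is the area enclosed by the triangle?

11

Apply the shoelace (surveyor's) formula: 2A = Σ (x_i·y_{i+1} − x_{i+1}·y_i), indices taken mod 3.
A→B: (3)(1) − (-2)(4) = 11
B→C: (-2)(-7) − (-8)(1) = 22
C→A: (-8)(4) − (3)(-7) = -11
Σ = 22
Area = |Σ|/2 = 11.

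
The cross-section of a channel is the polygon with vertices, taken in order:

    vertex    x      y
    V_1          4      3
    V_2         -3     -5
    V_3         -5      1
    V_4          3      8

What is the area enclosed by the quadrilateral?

V_1→V_2: (4)(-5) − (-3)(3) = -11
V_2→V_3: (-3)(1) − (-5)(-5) = -28
V_3→V_4: (-5)(8) − (3)(1) = -43
V_4→V_1: (3)(3) − (4)(8) = -23
Σ = -105
Area = |Σ|/2 = 52.5.

52.5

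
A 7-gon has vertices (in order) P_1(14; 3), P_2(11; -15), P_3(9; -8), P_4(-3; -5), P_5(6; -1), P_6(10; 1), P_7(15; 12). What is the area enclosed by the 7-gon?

Apply the shoelace formula: 2A = Σ (x_i·y_{i+1} − x_{i+1}·y_i), indices taken mod 7.
P_1→P_2: (14)(-15) − (11)(3) = -243
P_2→P_3: (11)(-8) − (9)(-15) = 47
P_3→P_4: (9)(-5) − (-3)(-8) = -69
P_4→P_5: (-3)(-1) − (6)(-5) = 33
P_5→P_6: (6)(1) − (10)(-1) = 16
P_6→P_7: (10)(12) − (15)(1) = 105
P_7→P_1: (15)(3) − (14)(12) = -123
Σ = -234
Area = |Σ|/2 = 117.

117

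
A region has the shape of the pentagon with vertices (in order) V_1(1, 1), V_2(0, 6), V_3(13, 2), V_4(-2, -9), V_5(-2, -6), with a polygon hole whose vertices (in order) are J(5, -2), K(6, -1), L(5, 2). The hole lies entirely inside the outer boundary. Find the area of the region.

91.5

Outer boundary:
Apply the surveyor's formula: 2A = Σ (x_i·y_{i+1} − x_{i+1}·y_i), indices taken mod 5.
Cross-terms: 6, -78, -113, -6, 4  ⇒  Σ = -187
Area = |Σ|/2 = 93.5.
Hole:
Apply the surveyor's formula: 2A = Σ (x_i·y_{i+1} − x_{i+1}·y_i), indices taken mod 3.
J→K: (5)(-1) − (6)(-2) = 7
K→L: (6)(2) − (5)(-1) = 17
L→J: (5)(-2) − (5)(2) = -20
Σ = 4
Area = |Σ|/2 = 2.
Net area = 93.5 − 2 = 91.5.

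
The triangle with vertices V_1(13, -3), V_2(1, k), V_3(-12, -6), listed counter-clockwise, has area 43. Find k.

Write out the shoelace sum; only the two edges meeting at V_2 involve k:
2·Area = [(13·k − 1·(-3)) + (1·(-6) − (-12)·k)] + 114
       = 25·k + 111 = 86
⇒ k = -1.

-1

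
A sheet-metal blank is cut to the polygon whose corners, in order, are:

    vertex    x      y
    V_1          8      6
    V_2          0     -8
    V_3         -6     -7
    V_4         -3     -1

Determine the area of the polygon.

68.5

Apply the surveyor's formula: 2A = Σ (x_i·y_{i+1} − x_{i+1}·y_i), indices taken mod 4.
V_1→V_2: (8)(-8) − (0)(6) = -64
V_2→V_3: (0)(-7) − (-6)(-8) = -48
V_3→V_4: (-6)(-1) − (-3)(-7) = -15
V_4→V_1: (-3)(6) − (8)(-1) = -10
Σ = -137
Area = |Σ|/2 = 68.5.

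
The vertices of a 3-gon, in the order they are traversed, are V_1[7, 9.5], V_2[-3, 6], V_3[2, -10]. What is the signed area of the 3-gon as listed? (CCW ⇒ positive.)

V_1→V_2: (7)(6) − (-3)(9.5) = 70.5
V_2→V_3: (-3)(-10) − (2)(6) = 18
V_3→V_1: (2)(9.5) − (7)(-10) = 89
Σ = 177.5
Signed area = Σ/2 = 88.75 (positive ⇒ counter-clockwise traversal).

88.75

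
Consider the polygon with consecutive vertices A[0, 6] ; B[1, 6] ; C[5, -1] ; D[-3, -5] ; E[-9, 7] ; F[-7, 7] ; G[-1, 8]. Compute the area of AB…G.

Σ = (-6) + (-31) + (-28) + (-66) + (-14) + (-49) + (-6) = -200
Area = |Σ|/2 = 100.

100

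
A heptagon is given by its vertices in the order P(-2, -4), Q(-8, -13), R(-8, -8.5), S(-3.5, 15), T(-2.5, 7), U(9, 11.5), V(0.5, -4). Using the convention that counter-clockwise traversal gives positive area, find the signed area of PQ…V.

Apply the shoelace (surveyor's) formula: 2A = Σ (x_i·y_{i+1} − x_{i+1}·y_i), indices taken mod 7.
P→Q: (-2)(-13) − (-8)(-4) = -6
Q→R: (-8)(-8.5) − (-8)(-13) = -36
R→S: (-8)(15) − (-3.5)(-8.5) = -149.75
S→T: (-3.5)(7) − (-2.5)(15) = 13
T→U: (-2.5)(11.5) − (9)(7) = -91.75
U→V: (9)(-4) − (0.5)(11.5) = -41.75
V→P: (0.5)(-4) − (-2)(-4) = -10
Σ = -322.25
Signed area = Σ/2 = -161.125 (negative ⇒ clockwise traversal).

-161.125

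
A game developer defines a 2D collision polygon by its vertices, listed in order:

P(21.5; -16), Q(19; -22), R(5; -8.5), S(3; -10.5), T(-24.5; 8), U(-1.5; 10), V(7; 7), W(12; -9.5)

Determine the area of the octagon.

Apply the shoelace (surveyor's) formula: 2A = Σ (x_i·y_{i+1} − x_{i+1}·y_i), indices taken mod 8.
Σ = (-169) + (-51.5) + (-27) + (-233.25) + (-233) + (-80.5) + (-150.5) + (12.25) = -932.5
Area = |Σ|/2 = 466.25.

466.25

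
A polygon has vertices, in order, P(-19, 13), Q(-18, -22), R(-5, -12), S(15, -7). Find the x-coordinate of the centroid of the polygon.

-548/69

Apply Gauss's area formula. First the cross-terms c_i = x_i·y_{i+1} − x_{i+1}·y_i:
  652, 106, 215, 62  ⇒  2A = 1035, A = 517.5.
Then Σ (x_i + x_{i+1})·c_i = -24660, so x̄ = -24660 / (6·517.5) = -548/69.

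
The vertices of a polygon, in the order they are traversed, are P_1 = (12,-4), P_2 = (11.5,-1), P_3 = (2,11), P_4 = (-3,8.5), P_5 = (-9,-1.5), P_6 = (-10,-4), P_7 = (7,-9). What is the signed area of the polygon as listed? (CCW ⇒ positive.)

256.25

Apply Gauss's area formula: 2A = Σ (x_i·y_{i+1} − x_{i+1}·y_i), indices taken mod 7.
Cross-terms: 34, 128.5, 50, 81, 21, 118, 80  ⇒  Σ = 512.5
Signed area = Σ/2 = 256.25 (positive ⇒ counter-clockwise traversal).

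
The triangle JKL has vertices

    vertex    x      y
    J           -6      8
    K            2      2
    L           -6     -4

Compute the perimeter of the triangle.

32

|JK| = √((8)² + (-6)²) = √100 = 10
|KL| = √((-8)² + (-6)²) = √100 = 10
|LJ| = √((0)² + (12)²) = √144 = 12
Perimeter = 10 + 10 + 12 = 32.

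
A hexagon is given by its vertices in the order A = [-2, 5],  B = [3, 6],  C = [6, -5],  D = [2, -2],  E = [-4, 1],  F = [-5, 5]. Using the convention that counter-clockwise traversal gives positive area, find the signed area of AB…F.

-58

Apply the shoelace formula: 2A = Σ (x_i·y_{i+1} − x_{i+1}·y_i), indices taken mod 6.
Σ = (-27) + (-51) + (-2) + (-6) + (-15) + (-15) = -116
Signed area = Σ/2 = -58 (negative ⇒ clockwise traversal).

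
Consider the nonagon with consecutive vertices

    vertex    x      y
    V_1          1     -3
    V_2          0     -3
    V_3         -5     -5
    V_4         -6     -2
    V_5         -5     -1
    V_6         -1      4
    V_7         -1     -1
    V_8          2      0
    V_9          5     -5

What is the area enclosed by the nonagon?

Apply Gauss's area formula: 2A = Σ (x_i·y_{i+1} − x_{i+1}·y_i), indices taken mod 9.
V_1→V_2: (1)(-3) − (0)(-3) = -3
V_2→V_3: (0)(-5) − (-5)(-3) = -15
V_3→V_4: (-5)(-2) − (-6)(-5) = -20
V_4→V_5: (-6)(-1) − (-5)(-2) = -4
V_5→V_6: (-5)(4) − (-1)(-1) = -21
V_6→V_7: (-1)(-1) − (-1)(4) = 5
V_7→V_8: (-1)(0) − (2)(-1) = 2
V_8→V_9: (2)(-5) − (5)(0) = -10
V_9→V_1: (5)(-3) − (1)(-5) = -10
Σ = -76
Area = |Σ|/2 = 38.

38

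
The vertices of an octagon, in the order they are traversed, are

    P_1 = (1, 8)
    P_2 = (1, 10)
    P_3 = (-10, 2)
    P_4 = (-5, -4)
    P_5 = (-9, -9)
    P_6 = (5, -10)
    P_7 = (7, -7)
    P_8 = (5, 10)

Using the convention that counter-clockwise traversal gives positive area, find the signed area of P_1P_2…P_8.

Apply the shoelace formula: 2A = Σ (x_i·y_{i+1} − x_{i+1}·y_i), indices taken mod 8.
Cross-terms: 2, 102, 50, 9, 135, 35, 105, 30  ⇒  Σ = 468
Signed area = Σ/2 = 234 (positive ⇒ counter-clockwise traversal).

234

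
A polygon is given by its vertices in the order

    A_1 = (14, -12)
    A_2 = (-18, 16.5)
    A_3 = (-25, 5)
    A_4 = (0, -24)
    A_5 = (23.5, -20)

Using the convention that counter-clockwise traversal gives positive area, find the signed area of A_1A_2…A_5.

Σ = (15) + (322.5) + (600) + (564) + (-2) = 1499.5
Signed area = Σ/2 = 749.75 (positive ⇒ counter-clockwise traversal).

749.75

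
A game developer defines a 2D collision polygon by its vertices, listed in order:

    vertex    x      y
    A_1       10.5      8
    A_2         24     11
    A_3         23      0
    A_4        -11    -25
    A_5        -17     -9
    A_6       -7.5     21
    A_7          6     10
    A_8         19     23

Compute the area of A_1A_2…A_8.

998.75

Apply the surveyor's formula: 2A = Σ (x_i·y_{i+1} − x_{i+1}·y_i), indices taken mod 8.
Cross-terms: -76.5, -253, -575, -326, -424.5, -201, -52, -89.5  ⇒  Σ = -1997.5
Area = |Σ|/2 = 998.75.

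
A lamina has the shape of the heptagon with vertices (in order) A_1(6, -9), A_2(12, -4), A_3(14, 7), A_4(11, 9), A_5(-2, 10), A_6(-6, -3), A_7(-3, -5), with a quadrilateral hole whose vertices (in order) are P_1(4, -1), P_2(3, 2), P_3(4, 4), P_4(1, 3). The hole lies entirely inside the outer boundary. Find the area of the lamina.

Outer boundary:
Σ = (84) + (140) + (49) + (128) + (66) + (21) + (57) = 545
Area = |Σ|/2 = 272.5.
Hole:
Apply Gauss's area formula: 2A = Σ (x_i·y_{i+1} − x_{i+1}·y_i), indices taken mod 4.
Cross-terms: 11, 4, 8, -13  ⇒  Σ = 10
Area = |Σ|/2 = 5.
Net area = 272.5 − 5 = 267.5.

267.5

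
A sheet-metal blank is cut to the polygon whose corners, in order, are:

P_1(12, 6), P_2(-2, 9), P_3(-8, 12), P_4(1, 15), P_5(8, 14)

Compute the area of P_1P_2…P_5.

95

Apply the shoelace (surveyor's) formula: 2A = Σ (x_i·y_{i+1} − x_{i+1}·y_i), indices taken mod 5.
Σ = (120) + (48) + (-132) + (-106) + (-120) = -190
Area = |Σ|/2 = 95.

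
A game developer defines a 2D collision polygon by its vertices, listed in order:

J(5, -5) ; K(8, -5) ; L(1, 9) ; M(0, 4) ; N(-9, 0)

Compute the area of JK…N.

88.5

Σ = (15) + (77) + (4) + (36) + (45) = 177
Area = |Σ|/2 = 88.5.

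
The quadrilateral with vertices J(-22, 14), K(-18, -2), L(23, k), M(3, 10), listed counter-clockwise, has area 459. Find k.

-4

Write out the shoelace sum; only the two edges meeting at L involve k:
2·Area = [((-18)·k − 23·(-2)) + (23·10 − 3·k)] + 558
       = -21·k + 834 = 918
⇒ k = -4.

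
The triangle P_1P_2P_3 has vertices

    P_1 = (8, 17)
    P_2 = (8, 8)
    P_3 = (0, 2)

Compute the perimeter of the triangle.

|P_1P_2| = √((0)² + (-9)²) = √81 = 9
|P_2P_3| = √((-8)² + (-6)²) = √100 = 10
|P_3P_1| = √((8)² + (15)²) = √289 = 17
Perimeter = 9 + 10 + 17 = 36.

36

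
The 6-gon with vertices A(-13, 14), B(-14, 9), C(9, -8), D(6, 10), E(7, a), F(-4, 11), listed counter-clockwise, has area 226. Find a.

The doubled signed area Σ (x_i y_{i+1} − x_{i+1} y_i) is linear in a.
With a=0 it equals 342; the coefficient of a is 10 (from the two edges through E).
So 10·a + 342 = 2·226 = 452 ⇒ a = 11.

11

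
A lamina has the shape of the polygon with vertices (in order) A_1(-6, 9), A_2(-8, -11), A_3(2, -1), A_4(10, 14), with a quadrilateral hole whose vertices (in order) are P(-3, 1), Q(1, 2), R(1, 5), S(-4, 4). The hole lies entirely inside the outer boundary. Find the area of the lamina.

176

Outer boundary:
Apply the shoelace formula: 2A = Σ (x_i·y_{i+1} − x_{i+1}·y_i), indices taken mod 4.
Σ = (138) + (30) + (38) + (174) = 380
Area = |Σ|/2 = 190.
Hole:
P→Q: (-3)(2) − (1)(1) = -7
Q→R: (1)(5) − (1)(2) = 3
R→S: (1)(4) − (-4)(5) = 24
S→P: (-4)(1) − (-3)(4) = 8
Σ = 28
Area = |Σ|/2 = 14.
Net area = 190 − 14 = 176.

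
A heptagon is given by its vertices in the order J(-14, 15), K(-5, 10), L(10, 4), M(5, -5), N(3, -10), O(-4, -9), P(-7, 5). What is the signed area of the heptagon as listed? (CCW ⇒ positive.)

Apply Gauss's area formula: 2A = Σ (x_i·y_{i+1} − x_{i+1}·y_i), indices taken mod 7.
J→K: (-14)(10) − (-5)(15) = -65
K→L: (-5)(4) − (10)(10) = -120
L→M: (10)(-5) − (5)(4) = -70
M→N: (5)(-10) − (3)(-5) = -35
N→O: (3)(-9) − (-4)(-10) = -67
O→P: (-4)(5) − (-7)(-9) = -83
P→J: (-7)(15) − (-14)(5) = -35
Σ = -475
Signed area = Σ/2 = -237.5 (negative ⇒ clockwise traversal).

-237.5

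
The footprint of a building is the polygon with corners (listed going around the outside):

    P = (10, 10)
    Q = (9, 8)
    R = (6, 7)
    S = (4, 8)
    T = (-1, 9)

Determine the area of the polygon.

Apply the shoelace formula: 2A = Σ (x_i·y_{i+1} − x_{i+1}·y_i), indices taken mod 5.
Σ = (-10) + (15) + (20) + (44) + (-100) = -31
Area = |Σ|/2 = 15.5.

15.5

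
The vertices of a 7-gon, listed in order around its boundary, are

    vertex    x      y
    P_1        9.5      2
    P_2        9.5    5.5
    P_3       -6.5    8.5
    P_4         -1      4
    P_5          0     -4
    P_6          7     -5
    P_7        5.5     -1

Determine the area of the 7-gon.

102.625

Apply the surveyor's formula: 2A = Σ (x_i·y_{i+1} − x_{i+1}·y_i), indices taken mod 7.
Cross-terms: 33.25, 116.5, -17.5, 4, 28, 20.5, 20.5  ⇒  Σ = 205.25
Area = |Σ|/2 = 102.625.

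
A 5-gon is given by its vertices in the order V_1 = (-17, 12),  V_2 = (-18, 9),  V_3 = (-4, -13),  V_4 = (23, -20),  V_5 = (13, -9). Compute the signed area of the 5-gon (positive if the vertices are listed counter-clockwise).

384

Apply the shoelace (surveyor's) formula: 2A = Σ (x_i·y_{i+1} − x_{i+1}·y_i), indices taken mod 5.
Σ = (63) + (270) + (379) + (53) + (3) = 768
Signed area = Σ/2 = 384 (positive ⇒ counter-clockwise traversal).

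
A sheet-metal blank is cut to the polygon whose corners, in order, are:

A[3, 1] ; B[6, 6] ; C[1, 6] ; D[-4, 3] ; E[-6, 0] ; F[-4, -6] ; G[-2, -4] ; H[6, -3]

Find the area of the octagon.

86

Apply the shoelace formula: 2A = Σ (x_i·y_{i+1} − x_{i+1}·y_i), indices taken mod 8.
A→B: (3)(6) − (6)(1) = 12
B→C: (6)(6) − (1)(6) = 30
C→D: (1)(3) − (-4)(6) = 27
D→E: (-4)(0) − (-6)(3) = 18
E→F: (-6)(-6) − (-4)(0) = 36
F→G: (-4)(-4) − (-2)(-6) = 4
G→H: (-2)(-3) − (6)(-4) = 30
H→A: (6)(1) − (3)(-3) = 15
Σ = 172
Area = |Σ|/2 = 86.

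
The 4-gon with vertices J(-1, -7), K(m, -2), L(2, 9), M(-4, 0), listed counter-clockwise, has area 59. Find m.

3

The doubled signed area Σ (x_i y_{i+1} − x_{i+1} y_i) is linear in m.
With m=0 it equals 70; the coefficient of m is 16 (from the two edges through K).
So 16·m + 70 = 2·59 = 118 ⇒ m = 3.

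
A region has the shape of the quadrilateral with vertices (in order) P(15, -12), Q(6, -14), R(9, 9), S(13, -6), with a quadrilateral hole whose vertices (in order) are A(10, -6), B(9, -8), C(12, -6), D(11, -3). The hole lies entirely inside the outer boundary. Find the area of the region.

Outer boundary:
Apply the shoelace (surveyor's) formula: 2A = Σ (x_i·y_{i+1} − x_{i+1}·y_i), indices taken mod 4.
P→Q: (15)(-14) − (6)(-12) = -138
Q→R: (6)(9) − (9)(-14) = 180
R→S: (9)(-6) − (13)(9) = -171
S→P: (13)(-12) − (15)(-6) = -66
Σ = -195
Area = |Σ|/2 = 97.5.
Hole:
Σ = (-26) + (42) + (30) + (-36) = 10
Area = |Σ|/2 = 5.
Net area = 97.5 − 5 = 92.5.

92.5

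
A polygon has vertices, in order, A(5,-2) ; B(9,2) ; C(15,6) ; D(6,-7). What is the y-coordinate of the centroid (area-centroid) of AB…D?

Apply the shoelace (surveyor's) formula. First the cross-terms c_i = x_i·y_{i+1} − x_{i+1}·y_i:
  28, 24, -141, 23  ⇒  2A = -66, A = -33.
Then Σ (y_i + y_{i+1})·c_i = 126, so ȳ = 126 / (6·(-33)) = -7/11.

-7/11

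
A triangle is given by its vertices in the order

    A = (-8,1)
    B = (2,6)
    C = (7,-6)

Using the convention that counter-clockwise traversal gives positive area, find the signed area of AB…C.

Apply the surveyor's formula: 2A = Σ (x_i·y_{i+1} − x_{i+1}·y_i), indices taken mod 3.
A→B: (-8)(6) − (2)(1) = -50
B→C: (2)(-6) − (7)(6) = -54
C→A: (7)(1) − (-8)(-6) = -41
Σ = -145
Signed area = Σ/2 = -72.5 (negative ⇒ clockwise traversal).

-72.5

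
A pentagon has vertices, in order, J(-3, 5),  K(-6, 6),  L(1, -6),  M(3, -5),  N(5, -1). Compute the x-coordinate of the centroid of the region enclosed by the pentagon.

14/297

Apply the shoelace formula. First the cross-terms c_i = x_i·y_{i+1} − x_{i+1}·y_i:
  12, 30, 13, 22, 22  ⇒  2A = 99, A = 49.5.
Then Σ (x_i + x_{i+1})·c_i = 14, so x̄ = 14 / (6·49.5) = 14/297.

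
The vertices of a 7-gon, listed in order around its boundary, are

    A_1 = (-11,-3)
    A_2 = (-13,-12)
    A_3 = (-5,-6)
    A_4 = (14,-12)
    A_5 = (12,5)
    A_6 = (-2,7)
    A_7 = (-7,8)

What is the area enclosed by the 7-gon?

Cross-terms: 93, 18, 144, 214, 94, 33, 109  ⇒  Σ = 705
Area = |Σ|/2 = 352.5.

352.5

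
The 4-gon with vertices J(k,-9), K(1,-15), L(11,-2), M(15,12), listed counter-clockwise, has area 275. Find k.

Write out the shoelace sum; only the two edges meeting at J involve k:
2·Area = [(15·(-9) − k·12) + (k·(-15) − 1·(-9))] + 325
       = -27·k + 199 = 550
⇒ k = -13.

-13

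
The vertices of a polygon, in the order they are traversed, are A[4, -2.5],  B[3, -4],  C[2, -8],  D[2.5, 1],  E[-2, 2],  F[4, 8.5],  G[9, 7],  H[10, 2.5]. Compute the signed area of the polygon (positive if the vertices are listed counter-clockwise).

-75.75

Σ = (-8.5) + (-16) + (22) + (7) + (-25) + (-48.5) + (-47.5) + (-35) = -151.5
Signed area = Σ/2 = -75.75 (negative ⇒ clockwise traversal).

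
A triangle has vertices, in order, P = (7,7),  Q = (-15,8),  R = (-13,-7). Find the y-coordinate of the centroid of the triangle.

Apply Gauss's area formula. First the cross-terms c_i = x_i·y_{i+1} − x_{i+1}·y_i:
  161, 209, -42  ⇒  2A = 328, A = 164.
Then Σ (y_i + y_{i+1})·c_i = 2624, so ȳ = 2624 / (6·164) = 8/3.

8/3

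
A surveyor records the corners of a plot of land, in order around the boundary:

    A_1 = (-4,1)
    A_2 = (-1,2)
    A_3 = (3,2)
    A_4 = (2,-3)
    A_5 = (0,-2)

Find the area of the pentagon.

20

A_1→A_2: (-4)(2) − (-1)(1) = -7
A_2→A_3: (-1)(2) − (3)(2) = -8
A_3→A_4: (3)(-3) − (2)(2) = -13
A_4→A_5: (2)(-2) − (0)(-3) = -4
A_5→A_1: (0)(1) − (-4)(-2) = -8
Σ = -40
Area = |Σ|/2 = 20.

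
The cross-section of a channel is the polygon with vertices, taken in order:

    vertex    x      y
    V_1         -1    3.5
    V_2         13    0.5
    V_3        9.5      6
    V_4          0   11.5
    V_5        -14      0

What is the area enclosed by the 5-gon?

Apply the shoelace (surveyor's) formula: 2A = Σ (x_i·y_{i+1} − x_{i+1}·y_i), indices taken mod 5.
Cross-terms: -46, 73.25, 109.25, 161, -49  ⇒  Σ = 248.5
Area = |Σ|/2 = 124.25.

124.25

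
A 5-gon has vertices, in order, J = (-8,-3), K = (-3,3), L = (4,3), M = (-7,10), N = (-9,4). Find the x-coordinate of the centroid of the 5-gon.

-4.78125

Apply the surveyor's formula. First the cross-terms c_i = x_i·y_{i+1} − x_{i+1}·y_i:
  -33, -21, 61, 62, 59  ⇒  2A = 128, A = 64.
Then Σ (x_i + x_{i+1})·c_i = -1836, so x̄ = -1836 / (6·64) = -4.78125.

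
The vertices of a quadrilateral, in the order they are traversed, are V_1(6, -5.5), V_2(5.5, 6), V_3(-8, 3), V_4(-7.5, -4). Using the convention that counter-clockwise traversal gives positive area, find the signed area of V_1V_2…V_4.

125.25

Apply Gauss's area formula: 2A = Σ (x_i·y_{i+1} − x_{i+1}·y_i), indices taken mod 4.
Cross-terms: 66.25, 64.5, 54.5, 65.25  ⇒  Σ = 250.5
Signed area = Σ/2 = 125.25 (positive ⇒ counter-clockwise traversal).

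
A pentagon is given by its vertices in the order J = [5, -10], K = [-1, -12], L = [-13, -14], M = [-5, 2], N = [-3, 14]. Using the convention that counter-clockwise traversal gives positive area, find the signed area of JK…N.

-206

Cross-terms: -70, -142, -96, -64, -40  ⇒  Σ = -412
Signed area = Σ/2 = -206 (negative ⇒ clockwise traversal).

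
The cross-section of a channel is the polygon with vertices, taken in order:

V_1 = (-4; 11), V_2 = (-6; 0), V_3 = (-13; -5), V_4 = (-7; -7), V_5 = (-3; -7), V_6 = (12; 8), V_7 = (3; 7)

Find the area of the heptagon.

180.5

Σ = (66) + (30) + (56) + (28) + (60) + (60) + (61) = 361
Area = |Σ|/2 = 180.5.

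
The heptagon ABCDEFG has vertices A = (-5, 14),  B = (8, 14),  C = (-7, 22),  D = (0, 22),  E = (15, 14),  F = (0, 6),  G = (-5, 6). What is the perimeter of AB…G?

|AB| = √((13)² + (0)²) = √169 = 13
|BC| = √((-15)² + (8)²) = √289 = 17
|CD| = √((7)² + (0)²) = √49 = 7
|DE| = √((15)² + (-8)²) = √289 = 17
|EF| = √((-15)² + (-8)²) = √289 = 17
|FG| = √((-5)² + (0)²) = √25 = 5
|GA| = √((0)² + (8)²) = √64 = 8
Perimeter = 13 + 17 + 7 + 17 + 17 + 5 + 8 = 84.

84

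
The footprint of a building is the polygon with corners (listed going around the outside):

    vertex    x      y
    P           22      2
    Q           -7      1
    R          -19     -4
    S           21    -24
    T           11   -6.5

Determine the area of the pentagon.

457.75

Cross-terms: 36, 47, 540, 127.5, 165  ⇒  Σ = 915.5
Area = |Σ|/2 = 457.75.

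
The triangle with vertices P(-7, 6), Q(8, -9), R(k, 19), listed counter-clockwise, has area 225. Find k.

The doubled signed area Σ (x_i y_{i+1} − x_{i+1} y_i) is linear in k.
With k=0 it equals 300; the coefficient of k is 15 (from the two edges through R).
So 15·k + 300 = 2·225 = 450 ⇒ k = 10.

10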